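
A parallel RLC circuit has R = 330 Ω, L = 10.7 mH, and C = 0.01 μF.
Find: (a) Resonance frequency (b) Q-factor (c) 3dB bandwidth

Step 1 — Resonance: ω₀ = 1/√(LC) = 1/√(0.0107·1e-08) = 9.667e+04 rad/s.
Step 2 — f₀ = ω₀/(2π) = 1.539e+04 Hz.
Step 3 — Parallel Q: Q = R/(ω₀L) = 330/(9.667e+04·0.0107) = 0.319.
Step 4 — Bandwidth: Δω = ω₀/Q = 3.03e+05 rad/s; BW = Δω/(2π) = 4.823e+04 Hz.

(a) f₀ = 1.539e+04 Hz  (b) Q = 0.319  (c) BW = 4.823e+04 Hz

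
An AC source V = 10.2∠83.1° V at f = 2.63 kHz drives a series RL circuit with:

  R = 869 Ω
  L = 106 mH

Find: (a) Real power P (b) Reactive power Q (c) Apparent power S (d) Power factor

Step 1 — Angular frequency: ω = 2π·f = 2π·2630 = 1.652e+04 rad/s.
Step 2 — Component impedances:
  R: Z = R = 869 Ω
  L: Z = jωL = j·1.652e+04·0.106 = 0 + j1752 Ω
Step 3 — Series combination: Z_total = R + L = 869 + j1752 Ω = 1955∠63.6° Ω.
Step 4 — Source phasor: V = 10.2∠83.1° V = 1.225 + j10.13 V.
Step 5 — Current: I = V / Z = 0.004918 + j0.00174 A = 0.005216∠19.5° A.
Step 6 — Complex power: S = V·I* = 0.02365 + j0.04766 VA.
Step 7 — Real power: P = Re(S) = 0.02365 W.
Step 8 — Reactive power: Q = Im(S) = 0.04766 VAR.
Step 9 — Apparent power: |S| = 0.05321 VA.
Step 10 — Power factor: PF = P/|S| = 0.4444 (lagging).

(a) P = 0.02365 W  (b) Q = 0.04766 VAR  (c) S = 0.05321 VA  (d) PF = 0.4444 (lagging)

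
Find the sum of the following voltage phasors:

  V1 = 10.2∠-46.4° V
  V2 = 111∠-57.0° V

Step 1 — Convert each phasor to rectangular form:
  V1 = 10.2·(cos(-46.4°) + j·sin(-46.4°)) = 7.034 - j7.387 V
  V2 = 111·(cos(-57.0°) + j·sin(-57.0°)) = 60.45 - j93.09 V
Step 2 — Sum components: V_total = 67.49 - j100.5 V.
Step 3 — Convert to polar: |V_total| = 121 V, ∠V_total = -56.1°.

V_total = 121∠-56.1° V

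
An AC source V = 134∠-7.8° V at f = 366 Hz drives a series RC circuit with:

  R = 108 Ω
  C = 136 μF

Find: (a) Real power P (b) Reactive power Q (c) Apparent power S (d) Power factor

Step 1 — Angular frequency: ω = 2π·f = 2π·366 = 2300 rad/s.
Step 2 — Component impedances:
  R: Z = R = 108 Ω
  C: Z = 1/(jωC) = -j/(ω·C) = 0 - j3.197 Ω
Step 3 — Series combination: Z_total = R + C = 108 - j3.197 Ω = 108∠-1.7° Ω.
Step 4 — Source phasor: V = 134∠-7.8° V = 132.8 - j18.19 V.
Step 5 — Current: I = V / Z = 1.233 - j0.1319 A = 1.24∠-6.1° A.
Step 6 — Complex power: S = V·I* = 166.1 - j4.918 VA.
Step 7 — Real power: P = Re(S) = 166.1 W.
Step 8 — Reactive power: Q = Im(S) = -4.918 VAR.
Step 9 — Apparent power: |S| = 166.2 VA.
Step 10 — Power factor: PF = P/|S| = 0.9996 (leading).

(a) P = 166.1 W  (b) Q = -4.918 VAR  (c) S = 166.2 VA  (d) PF = 0.9996 (leading)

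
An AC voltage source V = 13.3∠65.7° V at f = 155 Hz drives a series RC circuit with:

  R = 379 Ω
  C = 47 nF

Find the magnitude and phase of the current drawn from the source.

Step 1 — Angular frequency: ω = 2π·f = 2π·155 = 973.9 rad/s.
Step 2 — Component impedances:
  R: Z = R = 379 Ω
  C: Z = 1/(jωC) = -j/(ω·C) = 0 - j2.185e+04 Ω
Step 3 — Series combination: Z_total = R + C = 379 - j2.185e+04 Ω = 2.185e+04∠-89.0° Ω.
Step 4 — Source phasor: V = 13.3∠65.7° V = 5.473 + j12.12 V.
Step 5 — Ohm's law: I = V / Z_total = (5.473 + j12.12) / (379 - j2.185e+04) = -0.0005503 + j0.0002601 A.
Step 6 — Convert to polar: |I| = 0.0006087 A, ∠I = 154.7°.

I = 0.0006087∠154.7° A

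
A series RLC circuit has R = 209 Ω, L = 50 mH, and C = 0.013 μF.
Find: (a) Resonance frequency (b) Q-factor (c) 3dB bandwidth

Step 1 — Resonance: ω₀ = 1/√(LC) = 1/√(0.05·1.3e-08) = 3.922e+04 rad/s.
Step 2 — f₀ = ω₀/(2π) = 6243 Hz.
Step 3 — Series Q: Q = ω₀L/R = 3.922e+04·0.05/209 = 9.384.
Step 4 — Bandwidth: Δω = ω₀/Q = 4180 rad/s; BW = Δω/(2π) = 665.3 Hz.

(a) f₀ = 6243 Hz  (b) Q = 9.384  (c) BW = 665.3 Hz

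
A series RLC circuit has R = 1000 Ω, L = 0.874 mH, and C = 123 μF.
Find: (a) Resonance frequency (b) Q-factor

Step 1 — Resonance condition Im(Z)=0 gives ω₀ = 1/√(LC).
Step 2 — ω₀ = 1/√(0.000874·0.000123) = 3050 rad/s.
Step 3 — f₀ = ω₀/(2π) = 485.4 Hz.
Step 4 — Series Q: Q = ω₀L/R = 3050·0.000874/1000 = 0.002666.

(a) f₀ = 485.4 Hz  (b) Q = 0.002666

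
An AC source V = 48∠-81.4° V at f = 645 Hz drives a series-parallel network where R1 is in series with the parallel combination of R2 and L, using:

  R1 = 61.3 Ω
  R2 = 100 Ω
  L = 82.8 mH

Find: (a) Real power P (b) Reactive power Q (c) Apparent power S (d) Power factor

Step 1 — Angular frequency: ω = 2π·f = 2π·645 = 4053 rad/s.
Step 2 — Component impedances:
  R1: Z = R = 61.3 Ω
  R2: Z = R = 100 Ω
  L: Z = jωL = j·4053·0.0828 = 0 + j335.6 Ω
Step 3 — Parallel branch: R2 || L = 1/(1/R2 + 1/L) = 91.84 + j27.37 Ω.
Step 4 — Series with R1: Z_total = R1 + (R2 || L) = 153.1 + j27.37 Ω = 155.6∠10.1° Ω.
Step 5 — Source phasor: V = 48∠-81.4° V = 7.178 - j47.46 V.
Step 6 — Current: I = V / Z = -0.008255 - j0.3084 A = 0.3085∠-91.5° A.
Step 7 — Complex power: S = V·I* = 14.58 + j2.606 VA.
Step 8 — Real power: P = Re(S) = 14.58 W.
Step 9 — Reactive power: Q = Im(S) = 2.606 VAR.
Step 10 — Apparent power: |S| = 14.81 VA.
Step 11 — Power factor: PF = P/|S| = 0.9844 (lagging).

(a) P = 14.58 W  (b) Q = 2.606 VAR  (c) S = 14.81 VA  (d) PF = 0.9844 (lagging)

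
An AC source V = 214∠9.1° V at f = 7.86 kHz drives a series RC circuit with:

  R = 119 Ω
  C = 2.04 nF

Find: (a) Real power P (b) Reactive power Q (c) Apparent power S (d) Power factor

Step 1 — Angular frequency: ω = 2π·f = 2π·7860 = 4.939e+04 rad/s.
Step 2 — Component impedances:
  R: Z = R = 119 Ω
  C: Z = 1/(jωC) = -j/(ω·C) = 0 - j9926 Ω
Step 3 — Series combination: Z_total = R + C = 119 - j9926 Ω = 9927∠-89.3° Ω.
Step 4 — Source phasor: V = 214∠9.1° V = 211.3 + j33.85 V.
Step 5 — Current: I = V / Z = -0.003154 + j0.02133 A = 0.02156∠98.4° A.
Step 6 — Complex power: S = V·I* = 0.05531 - j4.613 VA.
Step 7 — Real power: P = Re(S) = 0.05531 W.
Step 8 — Reactive power: Q = Im(S) = -4.613 VAR.
Step 9 — Apparent power: |S| = 4.613 VA.
Step 10 — Power factor: PF = P/|S| = 0.01199 (leading).

(a) P = 0.05531 W  (b) Q = -4.613 VAR  (c) S = 4.613 VA  (d) PF = 0.01199 (leading)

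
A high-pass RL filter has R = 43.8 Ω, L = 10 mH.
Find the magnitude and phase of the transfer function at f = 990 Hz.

Step 1 — Angular frequency: ω = 2π·990 = 6220 rad/s.
Step 2 — Transfer function: H(jω) = jωL/(R + jωL).
Step 3 — Numerator jωL = j·62.2; denominator R + jωL = 43.8 + j62.2.
Step 4 — H = 0.6685 + j0.4707.
Step 5 — Magnitude: |H| = 0.8176 (-1.7 dB); phase: φ = 35.2°.

|H| = 0.8176 (-1.7 dB), φ = 35.2°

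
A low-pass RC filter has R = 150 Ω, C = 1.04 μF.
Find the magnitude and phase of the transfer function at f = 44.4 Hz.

Step 1 — Angular frequency: ω = 2π·44.4 = 279 rad/s.
Step 2 — Transfer function: H(jω) = 1/(1 + jωRC).
Step 3 — Denominator: 1 + jωRC = 1 + j·279·150·1.04e-06 = 1 + j0.04352.
Step 4 — H = 0.9981 - j0.04344.
Step 5 — Magnitude: |H| = 0.9991 (-0.0 dB); phase: φ = -2.5°.

|H| = 0.9991 (-0.0 dB), φ = -2.5°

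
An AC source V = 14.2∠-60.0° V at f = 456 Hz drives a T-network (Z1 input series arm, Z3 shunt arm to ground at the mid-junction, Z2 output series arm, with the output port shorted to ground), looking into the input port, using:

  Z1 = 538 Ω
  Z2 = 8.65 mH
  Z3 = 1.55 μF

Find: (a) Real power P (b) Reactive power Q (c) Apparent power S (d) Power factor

Step 1 — Angular frequency: ω = 2π·f = 2π·456 = 2865 rad/s.
Step 2 — Component impedances:
  Z1: Z = R = 538 Ω
  Z2: Z = jωL = j·2865·0.00865 = 0 + j24.78 Ω
  Z3: Z = 1/(jωC) = -j/(ω·C) = 0 - j225.2 Ω
Step 3 — With the output port shorted to ground, the output series arm Z2 runs from the junction to ground; the shunt arm Z3 also runs from the junction to ground. They appear in parallel: Z3 || Z2 = 0 + j27.85 Ω.
Step 4 — Series with input arm Z1: Z_in = Z1 + (Z3 || Z2) = 538 + j27.85 Ω = 538.7∠3.0° Ω.
Step 5 — Source phasor: V = 14.2∠-60.0° V = 7.1 - j12.3 V.
Step 6 — Current: I = V / Z = 0.01198 - j0.02348 A = 0.02636∠-63.0° A.
Step 7 — Complex power: S = V·I* = 0.3738 + j0.01935 VA.
Step 8 — Real power: P = Re(S) = 0.3738 W.
Step 9 — Reactive power: Q = Im(S) = 0.01935 VAR.
Step 10 — Apparent power: |S| = 0.3743 VA.
Step 11 — Power factor: PF = P/|S| = 0.9987 (lagging).

(a) P = 0.3738 W  (b) Q = 0.01935 VAR  (c) S = 0.3743 VA  (d) PF = 0.9987 (lagging)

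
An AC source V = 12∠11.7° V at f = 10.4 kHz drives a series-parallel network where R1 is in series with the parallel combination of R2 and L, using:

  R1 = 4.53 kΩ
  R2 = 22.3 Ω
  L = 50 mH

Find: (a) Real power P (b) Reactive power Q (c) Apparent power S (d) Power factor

Step 1 — Angular frequency: ω = 2π·f = 2π·1.04e+04 = 6.535e+04 rad/s.
Step 2 — Component impedances:
  R1: Z = R = 4530 Ω
  R2: Z = R = 22.3 Ω
  L: Z = jωL = j·6.535e+04·0.05 = 0 + j3267 Ω
Step 3 — Parallel branch: R2 || L = 1/(1/R2 + 1/L) = 22.3 + j0.1522 Ω.
Step 4 — Series with R1: Z_total = R1 + (R2 || L) = 4552 + j0.1522 Ω = 4552∠0.0° Ω.
Step 5 — Source phasor: V = 12∠11.7° V = 11.75 + j2.433 V.
Step 6 — Current: I = V / Z = 0.002581 + j0.0005345 A = 0.002636∠11.7° A.
Step 7 — Complex power: S = V·I* = 0.03163 + j1.058e-06 VA.
Step 8 — Real power: P = Re(S) = 0.03163 W.
Step 9 — Reactive power: Q = Im(S) = 1.058e-06 VAR.
Step 10 — Apparent power: |S| = 0.03163 VA.
Step 11 — Power factor: PF = P/|S| = 1 (lagging).

(a) P = 0.03163 W  (b) Q = 1.058e-06 VAR  (c) S = 0.03163 VA  (d) PF = 1 (lagging)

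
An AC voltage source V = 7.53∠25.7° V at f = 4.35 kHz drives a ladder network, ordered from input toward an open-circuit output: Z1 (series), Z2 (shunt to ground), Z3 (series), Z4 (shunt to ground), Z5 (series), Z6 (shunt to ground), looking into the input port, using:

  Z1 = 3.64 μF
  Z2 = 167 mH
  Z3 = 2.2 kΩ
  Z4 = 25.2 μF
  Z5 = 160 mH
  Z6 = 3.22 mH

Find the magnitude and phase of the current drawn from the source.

Step 1 — Angular frequency: ω = 2π·f = 2π·4350 = 2.733e+04 rad/s.
Step 2 — Component impedances:
  Z1: Z = 1/(jωC) = -j/(ω·C) = 0 - j10.05 Ω
  Z2: Z = jωL = j·2.733e+04·0.167 = 0 + j4564 Ω
  Z3: Z = R = 2200 Ω
  Z4: Z = 1/(jωC) = -j/(ω·C) = 0 - j1.452 Ω
  Z5: Z = jωL = j·2.733e+04·0.16 = 0 + j4373 Ω
  Z6: Z = jωL = j·2.733e+04·0.00322 = 0 + j88.01 Ω
Step 3 — Ladder network (open output): work backward from the far end, alternating series and parallel combinations. Z_in = 1786 + j849.7 Ω = 1978∠25.4° Ω.
Step 4 — Source phasor: V = 7.53∠25.7° V = 6.785 + j3.265 V.
Step 5 — Ohm's law: I = V / Z_total = (6.785 + j3.265) / (1786 + j849.7) = 0.003807 + j1.724e-05 A.
Step 6 — Convert to polar: |I| = 0.003807 A, ∠I = 0.3°.

I = 0.003807∠0.3° A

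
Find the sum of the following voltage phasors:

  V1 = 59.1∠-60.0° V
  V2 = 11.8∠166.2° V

Step 1 — Convert each phasor to rectangular form:
  V1 = 59.1·(cos(-60.0°) + j·sin(-60.0°)) = 29.55 - j51.18 V
  V2 = 11.8·(cos(166.2°) + j·sin(166.2°)) = -11.46 + j2.815 V
Step 2 — Sum components: V_total = 18.09 - j48.37 V.
Step 3 — Convert to polar: |V_total| = 51.64 V, ∠V_total = -69.5°.

V_total = 51.64∠-69.5° V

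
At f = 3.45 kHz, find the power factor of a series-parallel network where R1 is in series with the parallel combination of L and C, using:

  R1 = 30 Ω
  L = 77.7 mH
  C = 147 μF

Step 1 — Angular frequency: ω = 2π·f = 2π·3450 = 2.168e+04 rad/s.
Step 2 — Component impedances:
  R1: Z = R = 30 Ω
  L: Z = jωL = j·2.168e+04·0.0777 = 0 + j1684 Ω
  C: Z = 1/(jωC) = -j/(ω·C) = 0 - j0.3138 Ω
Step 3 — Parallel branch: L || C = 1/(1/L + 1/C) = 0 - j0.3139 Ω.
Step 4 — Series with R1: Z_total = R1 + (L || C) = 30 - j0.3139 Ω = 30∠-0.6° Ω.
Step 5 — Power factor: PF = cos(φ) = Re(Z)/|Z| = 30/30.002 = 0.9999.
Step 6 — Type: Im(Z) = -0.3139 ⇒ leading (phase φ = -0.6°).

PF = 0.9999 (leading, φ = -0.6°)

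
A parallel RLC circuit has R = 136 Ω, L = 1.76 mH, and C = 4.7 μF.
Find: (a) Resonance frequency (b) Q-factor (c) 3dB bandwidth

Step 1 — Resonance: ω₀ = 1/√(LC) = 1/√(0.00176·4.7e-06) = 1.099e+04 rad/s.
Step 2 — f₀ = ω₀/(2π) = 1750 Hz.
Step 3 — Parallel Q: Q = R/(ω₀L) = 136/(1.099e+04·0.00176) = 7.028.
Step 4 — Bandwidth: Δω = ω₀/Q = 1564 rad/s; BW = Δω/(2π) = 249 Hz.

(a) f₀ = 1750 Hz  (b) Q = 7.028  (c) BW = 249 Hz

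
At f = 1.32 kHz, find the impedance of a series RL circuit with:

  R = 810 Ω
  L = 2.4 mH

Step 1 — Angular frequency: ω = 2π·f = 2π·1320 = 8294 rad/s.
Step 2 — Component impedances:
  R: Z = R = 810 Ω
  L: Z = jωL = j·8294·0.0024 = 0 + j19.91 Ω
Step 3 — Series combination: Z_total = R + L = 810 + j19.91 Ω = 810.2∠1.4° Ω.

Z = 810 + j19.91 Ω = 810.2∠1.4° Ω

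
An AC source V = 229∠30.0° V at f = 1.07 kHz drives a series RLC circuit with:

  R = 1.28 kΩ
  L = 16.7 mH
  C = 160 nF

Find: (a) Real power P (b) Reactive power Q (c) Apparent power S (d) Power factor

Step 1 — Angular frequency: ω = 2π·f = 2π·1070 = 6723 rad/s.
Step 2 — Component impedances:
  R: Z = R = 1280 Ω
  L: Z = jωL = j·6723·0.0167 = 0 + j112.3 Ω
  C: Z = 1/(jωC) = -j/(ω·C) = 0 - j929.6 Ω
Step 3 — Series combination: Z_total = R + L + C = 1280 - j817.4 Ω = 1519∠-32.6° Ω.
Step 4 — Source phasor: V = 229∠30.0° V = 198.3 + j114.5 V.
Step 5 — Current: I = V / Z = 0.06948 + j0.1338 A = 0.1508∠62.6° A.
Step 6 — Complex power: S = V·I* = 29.1 - j18.58 VA.
Step 7 — Real power: P = Re(S) = 29.1 W.
Step 8 — Reactive power: Q = Im(S) = -18.58 VAR.
Step 9 — Apparent power: |S| = 34.53 VA.
Step 10 — Power factor: PF = P/|S| = 0.8428 (leading).

(a) P = 29.1 W  (b) Q = -18.58 VAR  (c) S = 34.53 VA  (d) PF = 0.8428 (leading)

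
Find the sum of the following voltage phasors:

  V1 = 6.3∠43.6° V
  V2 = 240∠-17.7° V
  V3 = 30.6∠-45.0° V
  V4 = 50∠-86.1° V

Step 1 — Convert each phasor to rectangular form:
  V1 = 6.3·(cos(43.6°) + j·sin(43.6°)) = 4.562 + j4.345 V
  V2 = 240·(cos(-17.7°) + j·sin(-17.7°)) = 228.6 - j72.97 V
  V3 = 30.6·(cos(-45.0°) + j·sin(-45.0°)) = 21.64 - j21.64 V
  V4 = 50·(cos(-86.1°) + j·sin(-86.1°)) = 3.401 - j49.88 V
Step 2 — Sum components: V_total = 258.2 - j140.1 V.
Step 3 — Convert to polar: |V_total| = 293.8 V, ∠V_total = -28.5°.

V_total = 293.8∠-28.5° V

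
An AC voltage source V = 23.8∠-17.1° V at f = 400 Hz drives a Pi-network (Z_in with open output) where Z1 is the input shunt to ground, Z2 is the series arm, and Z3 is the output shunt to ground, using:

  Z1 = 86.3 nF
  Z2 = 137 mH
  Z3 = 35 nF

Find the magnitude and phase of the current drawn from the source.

Step 1 — Angular frequency: ω = 2π·f = 2π·400 = 2513 rad/s.
Step 2 — Component impedances:
  Z1: Z = 1/(jωC) = -j/(ω·C) = 0 - j4611 Ω
  Z2: Z = jωL = j·2513·0.137 = 0 + j344.3 Ω
  Z3: Z = 1/(jωC) = -j/(ω·C) = 0 - j1.137e+04 Ω
Step 3 — With open output, the series arm Z2 and the output shunt Z3 appear in series to ground: Z2 + Z3 = 0 - j1.102e+04 Ω.
Step 4 — Parallel with input shunt Z1: Z_in = Z1 || (Z2 + Z3) = 0 - j3251 Ω = 3251∠-90.0° Ω.
Step 5 — Source phasor: V = 23.8∠-17.1° V = 22.75 - j6.998 V.
Step 6 — Ohm's law: I = V / Z_total = (22.75 - j6.998) / (0 - j3251) = 0.002153 + j0.006997 A.
Step 7 — Convert to polar: |I| = 0.007321 A, ∠I = 72.9°.

I = 0.007321∠72.9° A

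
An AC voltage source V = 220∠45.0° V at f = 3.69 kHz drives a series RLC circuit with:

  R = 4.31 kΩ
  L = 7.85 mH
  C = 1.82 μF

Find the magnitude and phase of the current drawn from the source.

Step 1 — Angular frequency: ω = 2π·f = 2π·3690 = 2.318e+04 rad/s.
Step 2 — Component impedances:
  R: Z = R = 4310 Ω
  L: Z = jωL = j·2.318e+04·0.00785 = 0 + j182 Ω
  C: Z = 1/(jωC) = -j/(ω·C) = 0 - j23.7 Ω
Step 3 — Series combination: Z_total = R + L + C = 4310 + j158.3 Ω = 4313∠2.1° Ω.
Step 4 — Source phasor: V = 220∠45.0° V = 155.6 + j155.6 V.
Step 5 — Ohm's law: I = V / Z_total = (155.6 + j155.6) / (4310 + j158.3) = 0.03737 + j0.03472 A.
Step 6 — Convert to polar: |I| = 0.05101 A, ∠I = 42.9°.

I = 0.05101∠42.9° A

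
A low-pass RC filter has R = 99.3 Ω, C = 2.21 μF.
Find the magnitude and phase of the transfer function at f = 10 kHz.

Step 1 — Angular frequency: ω = 2π·1e+04 = 6.283e+04 rad/s.
Step 2 — Transfer function: H(jω) = 1/(1 + jωRC).
Step 3 — Denominator: 1 + jωRC = 1 + j·6.283e+04·99.3·2.21e-06 = 1 + j13.79.
Step 4 — H = 0.005232 - j0.07214.
Step 5 — Magnitude: |H| = 0.07233 (-22.8 dB); phase: φ = -85.9°.

|H| = 0.07233 (-22.8 dB), φ = -85.9°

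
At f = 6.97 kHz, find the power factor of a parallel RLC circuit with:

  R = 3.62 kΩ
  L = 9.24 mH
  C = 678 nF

Step 1 — Angular frequency: ω = 2π·f = 2π·6970 = 4.379e+04 rad/s.
Step 2 — Component impedances:
  R: Z = R = 3620 Ω
  L: Z = jωL = j·4.379e+04·0.00924 = 0 + j404.7 Ω
  C: Z = 1/(jωC) = -j/(ω·C) = 0 - j33.68 Ω
Step 3 — Parallel combination: 1/Z_total = 1/R + 1/L + 1/C; Z_total = 0.3728 - j36.73 Ω = 36.73∠-89.4° Ω.
Step 4 — Power factor: PF = cos(φ) = Re(Z)/|Z| = 0.3728/36.73 = 0.01015.
Step 5 — Type: Im(Z) = -36.73 ⇒ leading (phase φ = -89.4°).

PF = 0.01015 (leading, φ = -89.4°)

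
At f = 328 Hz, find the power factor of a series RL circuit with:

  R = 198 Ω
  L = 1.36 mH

Step 1 — Angular frequency: ω = 2π·f = 2π·328 = 2061 rad/s.
Step 2 — Component impedances:
  R: Z = R = 198 Ω
  L: Z = jωL = j·2061·0.00136 = 0 + j2.803 Ω
Step 3 — Series combination: Z_total = R + L = 198 + j2.803 Ω = 198∠0.8° Ω.
Step 4 — Power factor: PF = cos(φ) = Re(Z)/|Z| = 198/198.02 = 0.9999.
Step 5 — Type: Im(Z) = 2.803 ⇒ lagging (phase φ = 0.8°).

PF = 0.9999 (lagging, φ = 0.8°)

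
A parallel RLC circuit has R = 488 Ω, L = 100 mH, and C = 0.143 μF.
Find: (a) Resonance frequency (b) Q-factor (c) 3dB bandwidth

Step 1 — Resonance: ω₀ = 1/√(LC) = 1/√(0.1·1.43e-07) = 8362 rad/s.
Step 2 — f₀ = ω₀/(2π) = 1331 Hz.
Step 3 — Parallel Q: Q = R/(ω₀L) = 488/(8362·0.1) = 0.5836.
Step 4 — Bandwidth: Δω = ω₀/Q = 1.433e+04 rad/s; BW = Δω/(2π) = 2281 Hz.

(a) f₀ = 1331 Hz  (b) Q = 0.5836  (c) BW = 2281 Hz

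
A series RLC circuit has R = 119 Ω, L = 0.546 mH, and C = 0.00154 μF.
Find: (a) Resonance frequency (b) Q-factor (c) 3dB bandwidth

Step 1 — Resonance condition Im(Z)=0 gives ω₀ = 1/√(LC).
Step 2 — ω₀ = 1/√(0.000546·1.54e-09) = 1.091e+06 rad/s.
Step 3 — f₀ = ω₀/(2π) = 1.736e+05 Hz.
Step 4 — Series Q: Q = ω₀L/R = 1.091e+06·0.000546/119 = 5.004.
Step 5 — 3dB bandwidth: Δω = ω₀/Q = 2.179e+05 rad/s; BW = Δω/(2π) = 3.469e+04 Hz.

(a) f₀ = 1.736e+05 Hz  (b) Q = 5.004  (c) BW = 3.469e+04 Hz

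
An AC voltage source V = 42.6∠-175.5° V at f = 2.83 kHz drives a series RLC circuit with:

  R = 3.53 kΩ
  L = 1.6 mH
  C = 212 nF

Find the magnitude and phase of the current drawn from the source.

Step 1 — Angular frequency: ω = 2π·f = 2π·2830 = 1.778e+04 rad/s.
Step 2 — Component impedances:
  R: Z = R = 3530 Ω
  L: Z = jωL = j·1.778e+04·0.0016 = 0 + j28.45 Ω
  C: Z = 1/(jωC) = -j/(ω·C) = 0 - j265.3 Ω
Step 3 — Series combination: Z_total = R + L + C = 3530 - j236.8 Ω = 3538∠-3.8° Ω.
Step 4 — Source phasor: V = 42.6∠-175.5° V = -42.47 - j3.342 V.
Step 5 — Ohm's law: I = V / Z_total = (-42.47 - j3.342) / (3530 - j236.8) = -0.01191 - j0.001746 A.
Step 6 — Convert to polar: |I| = 0.01204 A, ∠I = -171.7°.

I = 0.01204∠-171.7° A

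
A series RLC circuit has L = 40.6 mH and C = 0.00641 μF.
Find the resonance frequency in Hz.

Step 1 — Resonance condition Im(Z)=0 gives ω₀ = 1/√(LC).
Step 2 — ω₀ = 1/√(0.0406·6.41e-09) = 6.199e+04 rad/s.
Step 3 — f₀ = ω₀/(2π) = 9866 Hz.

f₀ = 9866 Hz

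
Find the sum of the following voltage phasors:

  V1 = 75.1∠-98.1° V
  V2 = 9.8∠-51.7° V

Step 1 — Convert each phasor to rectangular form:
  V1 = 75.1·(cos(-98.1°) + j·sin(-98.1°)) = -10.58 - j74.35 V
  V2 = 9.8·(cos(-51.7°) + j·sin(-51.7°)) = 6.074 - j7.691 V
Step 2 — Sum components: V_total = -4.508 - j82.04 V.
Step 3 — Convert to polar: |V_total| = 82.17 V, ∠V_total = -93.1°.

V_total = 82.17∠-93.1° V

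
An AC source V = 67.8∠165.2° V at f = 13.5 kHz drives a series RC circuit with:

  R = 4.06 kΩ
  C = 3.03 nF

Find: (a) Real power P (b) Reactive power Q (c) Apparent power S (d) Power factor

Step 1 — Angular frequency: ω = 2π·f = 2π·1.35e+04 = 8.482e+04 rad/s.
Step 2 — Component impedances:
  R: Z = R = 4060 Ω
  C: Z = 1/(jωC) = -j/(ω·C) = 0 - j3891 Ω
Step 3 — Series combination: Z_total = R + C = 4060 - j3891 Ω = 5623∠-43.8° Ω.
Step 4 — Source phasor: V = 67.8∠165.2° V = -65.55 + j17.32 V.
Step 5 — Current: I = V / Z = -0.01055 - j0.005842 A = 0.01206∠-151.0° A.
Step 6 — Complex power: S = V·I* = 0.5902 - j0.5656 VA.
Step 7 — Real power: P = Re(S) = 0.5902 W.
Step 8 — Reactive power: Q = Im(S) = -0.5656 VAR.
Step 9 — Apparent power: |S| = 0.8175 VA.
Step 10 — Power factor: PF = P/|S| = 0.722 (leading).

(a) P = 0.5902 W  (b) Q = -0.5656 VAR  (c) S = 0.8175 VA  (d) PF = 0.722 (leading)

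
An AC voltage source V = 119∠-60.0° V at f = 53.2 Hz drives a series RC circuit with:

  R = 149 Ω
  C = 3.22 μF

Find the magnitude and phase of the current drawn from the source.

Step 1 — Angular frequency: ω = 2π·f = 2π·53.2 = 334.3 rad/s.
Step 2 — Component impedances:
  R: Z = R = 149 Ω
  C: Z = 1/(jωC) = -j/(ω·C) = 0 - j929.1 Ω
Step 3 — Series combination: Z_total = R + C = 149 - j929.1 Ω = 941∠-80.9° Ω.
Step 4 — Source phasor: V = 119∠-60.0° V = 59.5 - j103.1 V.
Step 5 — Ohm's law: I = V / Z_total = (59.5 - j103.1) / (149 - j929.1) = 0.1182 + j0.04509 A.
Step 6 — Convert to polar: |I| = 0.1265 A, ∠I = 20.9°.

I = 0.1265∠20.9° A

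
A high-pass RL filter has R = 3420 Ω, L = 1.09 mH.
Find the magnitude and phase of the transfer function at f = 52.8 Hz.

Step 1 — Angular frequency: ω = 2π·52.8 = 331.8 rad/s.
Step 2 — Transfer function: H(jω) = jωL/(R + jωL).
Step 3 — Numerator jωL = j·0.3616; denominator R + jωL = 3420 + j0.3616.
Step 4 — H = 1.118e-08 + j0.0001057.
Step 5 — Magnitude: |H| = 0.0001057 (-79.5 dB); phase: φ = 90.0°.

|H| = 0.0001057 (-79.5 dB), φ = 90.0°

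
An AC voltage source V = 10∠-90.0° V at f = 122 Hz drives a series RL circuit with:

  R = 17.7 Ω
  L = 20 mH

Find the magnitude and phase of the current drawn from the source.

Step 1 — Angular frequency: ω = 2π·f = 2π·122 = 766.5 rad/s.
Step 2 — Component impedances:
  R: Z = R = 17.7 Ω
  L: Z = jωL = j·766.5·0.02 = 0 + j15.33 Ω
Step 3 — Series combination: Z_total = R + L = 17.7 + j15.33 Ω = 23.42∠40.9° Ω.
Step 4 — Source phasor: V = 10∠-90.0° V = 0 - j10 V.
Step 5 — Ohm's law: I = V / Z_total = (0 - j10) / (17.7 + j15.33) = -0.2796 - j0.3228 A.
Step 6 — Convert to polar: |I| = 0.4271 A, ∠I = -130.9°.

I = 0.4271∠-130.9° A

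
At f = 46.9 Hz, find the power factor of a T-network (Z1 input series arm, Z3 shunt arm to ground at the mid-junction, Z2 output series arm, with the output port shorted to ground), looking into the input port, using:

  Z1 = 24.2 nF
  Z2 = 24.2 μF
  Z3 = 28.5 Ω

Step 1 — Angular frequency: ω = 2π·f = 2π·46.9 = 294.7 rad/s.
Step 2 — Component impedances:
  Z1: Z = 1/(jωC) = -j/(ω·C) = 0 - j1.402e+05 Ω
  Z2: Z = 1/(jωC) = -j/(ω·C) = 0 - j140.2 Ω
  Z3: Z = R = 28.5 Ω
Step 3 — With the output port shorted to ground, the output series arm Z2 runs from the junction to ground; the shunt arm Z3 also runs from the junction to ground. They appear in parallel: Z3 || Z2 = 27.37 - j5.563 Ω.
Step 4 — Series with input arm Z1: Z_in = Z1 + (Z3 || Z2) = 27.37 - j1.402e+05 Ω = 1.402e+05∠-90.0° Ω.
Step 5 — Power factor: PF = cos(φ) = Re(Z)/|Z| = 27.37/1.402e+05 = 0.0001952.
Step 6 — Type: Im(Z) = -1.402e+05 ⇒ leading (phase φ = -90.0°).

PF = 0.0001952 (leading, φ = -90.0°)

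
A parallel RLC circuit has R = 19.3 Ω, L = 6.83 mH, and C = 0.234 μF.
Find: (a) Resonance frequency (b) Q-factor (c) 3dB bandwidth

Step 1 — Resonance: ω₀ = 1/√(LC) = 1/√(0.00683·2.34e-07) = 2.501e+04 rad/s.
Step 2 — f₀ = ω₀/(2π) = 3981 Hz.
Step 3 — Parallel Q: Q = R/(ω₀L) = 19.3/(2.501e+04·0.00683) = 0.113.
Step 4 — Bandwidth: Δω = ω₀/Q = 2.214e+05 rad/s; BW = Δω/(2π) = 3.524e+04 Hz.

(a) f₀ = 3981 Hz  (b) Q = 0.113  (c) BW = 3.524e+04 Hz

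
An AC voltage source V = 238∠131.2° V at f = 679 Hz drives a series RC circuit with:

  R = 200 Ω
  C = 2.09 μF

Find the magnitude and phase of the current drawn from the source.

Step 1 — Angular frequency: ω = 2π·f = 2π·679 = 4266 rad/s.
Step 2 — Component impedances:
  R: Z = R = 200 Ω
  C: Z = 1/(jωC) = -j/(ω·C) = 0 - j112.2 Ω
Step 3 — Series combination: Z_total = R + C = 200 - j112.2 Ω = 229.3∠-29.3° Ω.
Step 4 — Source phasor: V = 238∠131.2° V = -156.8 + j179.1 V.
Step 5 — Ohm's law: I = V / Z_total = (-156.8 + j179.1) / (200 - j112.2) = -0.9783 + j0.3468 A.
Step 6 — Convert to polar: |I| = 1.038 A, ∠I = 160.5°.

I = 1.038∠160.5° A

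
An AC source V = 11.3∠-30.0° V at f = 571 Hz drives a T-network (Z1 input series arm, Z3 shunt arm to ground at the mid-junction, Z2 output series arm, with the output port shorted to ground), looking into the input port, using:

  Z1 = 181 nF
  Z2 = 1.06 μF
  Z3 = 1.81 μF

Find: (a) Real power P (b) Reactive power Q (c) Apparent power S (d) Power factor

Step 1 — Angular frequency: ω = 2π·f = 2π·571 = 3588 rad/s.
Step 2 — Component impedances:
  Z1: Z = 1/(jωC) = -j/(ω·C) = 0 - j1540 Ω
  Z2: Z = 1/(jωC) = -j/(ω·C) = 0 - j263 Ω
  Z3: Z = 1/(jωC) = -j/(ω·C) = 0 - j154 Ω
Step 3 — With the output port shorted to ground, the output series arm Z2 runs from the junction to ground; the shunt arm Z3 also runs from the junction to ground. They appear in parallel: Z3 || Z2 = 0 - j97.12 Ω.
Step 4 — Series with input arm Z1: Z_in = Z1 + (Z3 || Z2) = 0 - j1637 Ω = 1637∠-90.0° Ω.
Step 5 — Source phasor: V = 11.3∠-30.0° V = 9.786 - j5.65 V.
Step 6 — Current: I = V / Z = 0.003451 + j0.005978 A = 0.006903∠60.0° A.
Step 7 — Complex power: S = V·I* = 0 - j0.078 VA.
Step 8 — Real power: P = Re(S) = 0 W.
Step 9 — Reactive power: Q = Im(S) = -0.078 VAR.
Step 10 — Apparent power: |S| = 0.078 VA.
Step 11 — Power factor: PF = P/|S| = 0 (leading).

(a) P = 0 W  (b) Q = -0.078 VAR  (c) S = 0.078 VA  (d) PF = 0 (leading)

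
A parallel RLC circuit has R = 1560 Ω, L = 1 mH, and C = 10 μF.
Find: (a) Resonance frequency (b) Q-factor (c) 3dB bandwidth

Step 1 — Resonance: ω₀ = 1/√(LC) = 1/√(0.001·1e-05) = 1e+04 rad/s.
Step 2 — f₀ = ω₀/(2π) = 1592 Hz.
Step 3 — Parallel Q: Q = R/(ω₀L) = 1560/(1e+04·0.001) = 156.
Step 4 — Bandwidth: Δω = ω₀/Q = 64.1 rad/s; BW = Δω/(2π) = 10.2 Hz.

(a) f₀ = 1592 Hz  (b) Q = 156  (c) BW = 10.2 Hz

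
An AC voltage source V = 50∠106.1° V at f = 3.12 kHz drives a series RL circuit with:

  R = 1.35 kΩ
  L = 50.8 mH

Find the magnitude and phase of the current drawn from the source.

Step 1 — Angular frequency: ω = 2π·f = 2π·3120 = 1.96e+04 rad/s.
Step 2 — Component impedances:
  R: Z = R = 1350 Ω
  L: Z = jωL = j·1.96e+04·0.0508 = 0 + j995.9 Ω
Step 3 — Series combination: Z_total = R + L = 1350 + j995.9 Ω = 1678∠36.4° Ω.
Step 4 — Source phasor: V = 50∠106.1° V = -13.87 + j48.04 V.
Step 5 — Ohm's law: I = V / Z_total = (-13.87 + j48.04) / (1350 + j995.9) = 0.01035 + j0.02795 A.
Step 6 — Convert to polar: |I| = 0.02981 A, ∠I = 69.7°.

I = 0.02981∠69.7° A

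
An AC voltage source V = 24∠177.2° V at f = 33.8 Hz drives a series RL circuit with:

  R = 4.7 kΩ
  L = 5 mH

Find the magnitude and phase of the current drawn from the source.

Step 1 — Angular frequency: ω = 2π·f = 2π·33.8 = 212.4 rad/s.
Step 2 — Component impedances:
  R: Z = R = 4700 Ω
  L: Z = jωL = j·212.4·0.005 = 0 + j1.062 Ω
Step 3 — Series combination: Z_total = R + L = 4700 + j1.062 Ω = 4700∠0.0° Ω.
Step 4 — Source phasor: V = 24∠177.2° V = -23.97 + j1.172 V.
Step 5 — Ohm's law: I = V / Z_total = (-23.97 + j1.172) / (4700 + j1.062) = -0.0051 + j0.0002506 A.
Step 6 — Convert to polar: |I| = 0.005106 A, ∠I = 177.2°.

I = 0.005106∠177.2° A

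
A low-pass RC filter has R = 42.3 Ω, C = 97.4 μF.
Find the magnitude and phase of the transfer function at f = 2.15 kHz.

Step 1 — Angular frequency: ω = 2π·2150 = 1.351e+04 rad/s.
Step 2 — Transfer function: H(jω) = 1/(1 + jωRC).
Step 3 — Denominator: 1 + jωRC = 1 + j·1.351e+04·42.3·9.74e-05 = 1 + j55.66.
Step 4 — H = 0.0003227 - j0.01796.
Step 5 — Magnitude: |H| = 0.01796 (-34.9 dB); phase: φ = -89.0°.

|H| = 0.01796 (-34.9 dB), φ = -89.0°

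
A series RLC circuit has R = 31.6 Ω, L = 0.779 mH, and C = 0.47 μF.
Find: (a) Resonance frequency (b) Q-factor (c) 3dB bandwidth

Step 1 — Resonance condition Im(Z)=0 gives ω₀ = 1/√(LC).
Step 2 — ω₀ = 1/√(0.000779·4.7e-07) = 5.226e+04 rad/s.
Step 3 — f₀ = ω₀/(2π) = 8318 Hz.
Step 4 — Series Q: Q = ω₀L/R = 5.226e+04·0.000779/31.6 = 1.288.
Step 5 — 3dB bandwidth: Δω = ω₀/Q = 4.056e+04 rad/s; BW = Δω/(2π) = 6456 Hz.

(a) f₀ = 8318 Hz  (b) Q = 1.288  (c) BW = 6456 Hz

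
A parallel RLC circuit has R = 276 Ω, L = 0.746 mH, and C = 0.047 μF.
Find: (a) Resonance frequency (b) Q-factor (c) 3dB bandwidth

Step 1 — Resonance: ω₀ = 1/√(LC) = 1/√(0.000746·4.7e-08) = 1.689e+05 rad/s.
Step 2 — f₀ = ω₀/(2π) = 2.688e+04 Hz.
Step 3 — Parallel Q: Q = R/(ω₀L) = 276/(1.689e+05·0.000746) = 2.191.
Step 4 — Bandwidth: Δω = ω₀/Q = 7.709e+04 rad/s; BW = Δω/(2π) = 1.227e+04 Hz.

(a) f₀ = 2.688e+04 Hz  (b) Q = 2.191  (c) BW = 1.227e+04 Hz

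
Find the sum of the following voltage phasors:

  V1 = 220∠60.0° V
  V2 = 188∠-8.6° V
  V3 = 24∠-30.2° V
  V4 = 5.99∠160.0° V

Step 1 — Convert each phasor to rectangular form:
  V1 = 220·(cos(60.0°) + j·sin(60.0°)) = 110 + j190.5 V
  V2 = 188·(cos(-8.6°) + j·sin(-8.6°)) = 185.9 - j28.11 V
  V3 = 24·(cos(-30.2°) + j·sin(-30.2°)) = 20.74 - j12.07 V
  V4 = 5.99·(cos(160.0°) + j·sin(160.0°)) = -5.629 + j2.049 V
Step 2 — Sum components: V_total = 311 + j152.4 V.
Step 3 — Convert to polar: |V_total| = 346.3 V, ∠V_total = 26.1°.

V_total = 346.3∠26.1° V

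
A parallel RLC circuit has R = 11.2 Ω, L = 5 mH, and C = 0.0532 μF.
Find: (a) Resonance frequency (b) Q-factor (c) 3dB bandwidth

Step 1 — Resonance: ω₀ = 1/√(LC) = 1/√(0.005·5.32e-08) = 6.131e+04 rad/s.
Step 2 — f₀ = ω₀/(2π) = 9758 Hz.
Step 3 — Parallel Q: Q = R/(ω₀L) = 11.2/(6.131e+04·0.005) = 0.03653.
Step 4 — Bandwidth: Δω = ω₀/Q = 1.678e+06 rad/s; BW = Δω/(2π) = 2.671e+05 Hz.

(a) f₀ = 9758 Hz  (b) Q = 0.03653  (c) BW = 2.671e+05 Hz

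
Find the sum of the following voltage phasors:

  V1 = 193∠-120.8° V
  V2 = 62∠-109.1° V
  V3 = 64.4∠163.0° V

Step 1 — Convert each phasor to rectangular form:
  V1 = 193·(cos(-120.8°) + j·sin(-120.8°)) = -98.82 - j165.8 V
  V2 = 62·(cos(-109.1°) + j·sin(-109.1°)) = -20.29 - j58.59 V
  V3 = 64.4·(cos(163.0°) + j·sin(163.0°)) = -61.59 + j18.83 V
Step 2 — Sum components: V_total = -180.7 - j205.5 V.
Step 3 — Convert to polar: |V_total| = 273.7 V, ∠V_total = -131.3°.

V_total = 273.7∠-131.3° V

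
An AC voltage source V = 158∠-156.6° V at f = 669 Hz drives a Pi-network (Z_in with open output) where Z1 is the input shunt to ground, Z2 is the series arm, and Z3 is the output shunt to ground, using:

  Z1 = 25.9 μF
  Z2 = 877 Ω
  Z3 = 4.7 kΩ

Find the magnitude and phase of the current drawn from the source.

Step 1 — Angular frequency: ω = 2π·f = 2π·669 = 4203 rad/s.
Step 2 — Component impedances:
  Z1: Z = 1/(jωC) = -j/(ω·C) = 0 - j9.185 Ω
  Z2: Z = R = 877 Ω
  Z3: Z = R = 4700 Ω
Step 3 — With open output, the series arm Z2 and the output shunt Z3 appear in series to ground: Z2 + Z3 = 5577 Ω.
Step 4 — Parallel with input shunt Z1: Z_in = Z1 || (Z2 + Z3) = 0.01513 - j9.185 Ω = 9.185∠-89.9° Ω.
Step 5 — Source phasor: V = 158∠-156.6° V = -145 - j62.75 V.
Step 6 — Ohm's law: I = V / Z_total = (-145 - j62.75) / (0.01513 - j9.185) = 6.805 - j15.8 A.
Step 7 — Convert to polar: |I| = 17.2 A, ∠I = -66.7°.

I = 17.2∠-66.7° A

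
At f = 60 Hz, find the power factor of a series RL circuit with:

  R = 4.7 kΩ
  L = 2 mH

Step 1 — Angular frequency: ω = 2π·f = 2π·60 = 377 rad/s.
Step 2 — Component impedances:
  R: Z = R = 4700 Ω
  L: Z = jωL = j·377·0.002 = 0 + j0.754 Ω
Step 3 — Series combination: Z_total = R + L = 4700 + j0.754 Ω = 4700∠0.0° Ω.
Step 4 — Power factor: PF = cos(φ) = Re(Z)/|Z| = 4700/4700 = 1.
Step 5 — Type: Im(Z) = 0.754 ⇒ lagging (phase φ = 0.0°).

PF = 1 (lagging, φ = 0.0°)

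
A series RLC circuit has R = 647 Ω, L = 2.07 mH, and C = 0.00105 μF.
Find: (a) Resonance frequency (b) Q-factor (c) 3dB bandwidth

Step 1 — Resonance: ω₀ = 1/√(LC) = 1/√(0.00207·1.05e-09) = 6.783e+05 rad/s.
Step 2 — f₀ = ω₀/(2π) = 1.08e+05 Hz.
Step 3 — Series Q: Q = ω₀L/R = 6.783e+05·0.00207/647 = 2.17.
Step 4 — Bandwidth: Δω = ω₀/Q = 3.126e+05 rad/s; BW = Δω/(2π) = 4.975e+04 Hz.

(a) f₀ = 1.08e+05 Hz  (b) Q = 2.17  (c) BW = 4.975e+04 Hz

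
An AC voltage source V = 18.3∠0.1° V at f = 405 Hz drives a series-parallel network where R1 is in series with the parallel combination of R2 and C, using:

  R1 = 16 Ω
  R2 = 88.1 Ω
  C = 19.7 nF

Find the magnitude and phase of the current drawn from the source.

Step 1 — Angular frequency: ω = 2π·f = 2π·405 = 2545 rad/s.
Step 2 — Component impedances:
  R1: Z = R = 16 Ω
  R2: Z = R = 88.1 Ω
  C: Z = 1/(jωC) = -j/(ω·C) = 0 - j1.995e+04 Ω
Step 3 — Parallel branch: R2 || C = 1/(1/R2 + 1/C) = 88.1 - j0.3891 Ω.
Step 4 — Series with R1: Z_total = R1 + (R2 || C) = 104.1 - j0.3891 Ω = 104.1∠-0.2° Ω.
Step 5 — Source phasor: V = 18.3∠0.1° V = 18.3 + j0.03194 V.
Step 6 — Ohm's law: I = V / Z_total = (18.3 + j0.03194) / (104.1 - j0.3891) = 0.1758 + j0.0009639 A.
Step 7 — Convert to polar: |I| = 0.1758 A, ∠I = 0.3°.

I = 0.1758∠0.3° A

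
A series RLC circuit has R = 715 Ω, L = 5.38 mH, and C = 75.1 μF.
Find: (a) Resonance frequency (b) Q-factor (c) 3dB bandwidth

Step 1 — Resonance: ω₀ = 1/√(LC) = 1/√(0.00538·7.51e-05) = 1573 rad/s.
Step 2 — f₀ = ω₀/(2π) = 250.4 Hz.
Step 3 — Series Q: Q = ω₀L/R = 1573·0.00538/715 = 0.01184.
Step 4 — Bandwidth: Δω = ω₀/Q = 1.329e+05 rad/s; BW = Δω/(2π) = 2.115e+04 Hz.

(a) f₀ = 250.4 Hz  (b) Q = 0.01184  (c) BW = 2.115e+04 Hz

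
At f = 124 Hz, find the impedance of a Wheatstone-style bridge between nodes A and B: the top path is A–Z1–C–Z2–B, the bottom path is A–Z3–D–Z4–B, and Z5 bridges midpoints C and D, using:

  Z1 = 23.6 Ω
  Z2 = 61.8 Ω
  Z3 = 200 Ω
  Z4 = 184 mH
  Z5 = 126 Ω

Step 1 — Angular frequency: ω = 2π·f = 2π·124 = 779.1 rad/s.
Step 2 — Component impedances:
  Z1: Z = R = 23.6 Ω
  Z2: Z = R = 61.8 Ω
  Z3: Z = R = 200 Ω
  Z4: Z = jωL = j·779.1·0.184 = 0 + j143.4 Ω
  Z5: Z = R = 126 Ω
Step 3 — Bridge requires nodal analysis (the Z5 bridge couples midpoints C and D, so the two paths cannot be reduced to a simple series/parallel combination). Setting node B to ground and injecting 1 A at node A, the 3-node admittance system at A, C, D solves to V_A = Z_AB = 66.57 + j17.36 Ω = 68.79∠14.6° Ω.

Z = 66.57 + j17.36 Ω = 68.79∠14.6° Ω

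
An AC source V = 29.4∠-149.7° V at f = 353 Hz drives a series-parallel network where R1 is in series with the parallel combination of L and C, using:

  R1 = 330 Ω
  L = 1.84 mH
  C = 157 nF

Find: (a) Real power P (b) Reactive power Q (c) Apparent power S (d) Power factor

Step 1 — Angular frequency: ω = 2π·f = 2π·353 = 2218 rad/s.
Step 2 — Component impedances:
  R1: Z = R = 330 Ω
  L: Z = jωL = j·2218·0.00184 = 0 + j4.081 Ω
  C: Z = 1/(jωC) = -j/(ω·C) = 0 - j2872 Ω
Step 3 — Parallel branch: L || C = 1/(1/L + 1/C) = 0 + j4.087 Ω.
Step 4 — Series with R1: Z_total = R1 + (L || C) = 330 + j4.087 Ω = 330∠0.7° Ω.
Step 5 — Source phasor: V = 29.4∠-149.7° V = -25.38 - j14.83 V.
Step 6 — Current: I = V / Z = -0.07747 - j0.04399 A = 0.08908∠-150.4° A.
Step 7 — Complex power: S = V·I* = 2.619 + j0.03243 VA.
Step 8 — Real power: P = Re(S) = 2.619 W.
Step 9 — Reactive power: Q = Im(S) = 0.03243 VAR.
Step 10 — Apparent power: |S| = 2.619 VA.
Step 11 — Power factor: PF = P/|S| = 0.9999 (lagging).

(a) P = 2.619 W  (b) Q = 0.03243 VAR  (c) S = 2.619 VA  (d) PF = 0.9999 (lagging)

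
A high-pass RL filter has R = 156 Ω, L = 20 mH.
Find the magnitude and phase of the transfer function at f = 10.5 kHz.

Step 1 — Angular frequency: ω = 2π·1.05e+04 = 6.597e+04 rad/s.
Step 2 — Transfer function: H(jω) = jωL/(R + jωL).
Step 3 — Numerator jωL = j·1319; denominator R + jωL = 156 + j1319.
Step 4 — H = 0.9862 + j0.1166.
Step 5 — Magnitude: |H| = 0.9931 (-0.1 dB); phase: φ = 6.7°.

|H| = 0.9931 (-0.1 dB), φ = 6.7°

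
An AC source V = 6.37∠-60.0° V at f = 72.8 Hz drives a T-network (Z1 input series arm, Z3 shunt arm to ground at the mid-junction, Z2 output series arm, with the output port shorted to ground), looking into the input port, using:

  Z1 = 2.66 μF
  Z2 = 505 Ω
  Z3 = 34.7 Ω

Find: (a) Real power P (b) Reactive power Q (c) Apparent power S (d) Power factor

Step 1 — Angular frequency: ω = 2π·f = 2π·72.8 = 457.4 rad/s.
Step 2 — Component impedances:
  Z1: Z = 1/(jωC) = -j/(ω·C) = 0 - j821.9 Ω
  Z2: Z = R = 505 Ω
  Z3: Z = R = 34.7 Ω
Step 3 — With the output port shorted to ground, the output series arm Z2 runs from the junction to ground; the shunt arm Z3 also runs from the junction to ground. They appear in parallel: Z3 || Z2 = 32.47 Ω.
Step 4 — Series with input arm Z1: Z_in = Z1 + (Z3 || Z2) = 32.47 - j821.9 Ω = 822.5∠-87.7° Ω.
Step 5 — Source phasor: V = 6.37∠-60.0° V = 3.185 - j5.517 V.
Step 6 — Current: I = V / Z = 0.006855 + j0.003604 A = 0.007745∠27.7° A.
Step 7 — Complex power: S = V·I* = 0.001947 - j0.04929 VA.
Step 8 — Real power: P = Re(S) = 0.001947 W.
Step 9 — Reactive power: Q = Im(S) = -0.04929 VAR.
Step 10 — Apparent power: |S| = 0.04933 VA.
Step 11 — Power factor: PF = P/|S| = 0.03948 (leading).

(a) P = 0.001947 W  (b) Q = -0.04929 VAR  (c) S = 0.04933 VA  (d) PF = 0.03948 (leading)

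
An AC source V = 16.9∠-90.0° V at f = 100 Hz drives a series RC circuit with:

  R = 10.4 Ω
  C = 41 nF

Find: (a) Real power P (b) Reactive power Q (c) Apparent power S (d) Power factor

Step 1 — Angular frequency: ω = 2π·f = 2π·100 = 628.3 rad/s.
Step 2 — Component impedances:
  R: Z = R = 10.4 Ω
  C: Z = 1/(jωC) = -j/(ω·C) = 0 - j3.882e+04 Ω
Step 3 — Series combination: Z_total = R + C = 10.4 - j3.882e+04 Ω = 3.882e+04∠-90.0° Ω.
Step 4 — Source phasor: V = 16.9∠-90.0° V = 0 - j16.9 V.
Step 5 — Current: I = V / Z = 0.0004354 - j1.166e-07 A = 0.0004354∠-0.0° A.
Step 6 — Complex power: S = V·I* = 1.971e-06 - j0.007358 VA.
Step 7 — Real power: P = Re(S) = 1.971e-06 W.
Step 8 — Reactive power: Q = Im(S) = -0.007358 VAR.
Step 9 — Apparent power: |S| = 0.007358 VA.
Step 10 — Power factor: PF = P/|S| = 0.0002679 (leading).

(a) P = 1.971e-06 W  (b) Q = -0.007358 VAR  (c) S = 0.007358 VA  (d) PF = 0.0002679 (leading)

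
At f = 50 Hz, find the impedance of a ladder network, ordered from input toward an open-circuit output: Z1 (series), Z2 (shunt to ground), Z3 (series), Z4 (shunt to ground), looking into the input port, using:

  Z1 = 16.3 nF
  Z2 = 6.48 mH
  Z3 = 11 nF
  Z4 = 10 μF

Step 1 — Angular frequency: ω = 2π·f = 2π·50 = 314.2 rad/s.
Step 2 — Component impedances:
  Z1: Z = 1/(jωC) = -j/(ω·C) = 0 - j1.953e+05 Ω
  Z2: Z = jωL = j·314.2·0.00648 = 0 + j2.036 Ω
  Z3: Z = 1/(jωC) = -j/(ω·C) = 0 - j2.894e+05 Ω
  Z4: Z = 1/(jωC) = -j/(ω·C) = 0 - j318.3 Ω
Step 3 — Ladder network (open output): work backward from the far end, alternating series and parallel combinations. Z_in = 0 - j1.953e+05 Ω = 1.953e+05∠-90.0° Ω.

Z = 0 - j1.953e+05 Ω = 1.953e+05∠-90.0° Ω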